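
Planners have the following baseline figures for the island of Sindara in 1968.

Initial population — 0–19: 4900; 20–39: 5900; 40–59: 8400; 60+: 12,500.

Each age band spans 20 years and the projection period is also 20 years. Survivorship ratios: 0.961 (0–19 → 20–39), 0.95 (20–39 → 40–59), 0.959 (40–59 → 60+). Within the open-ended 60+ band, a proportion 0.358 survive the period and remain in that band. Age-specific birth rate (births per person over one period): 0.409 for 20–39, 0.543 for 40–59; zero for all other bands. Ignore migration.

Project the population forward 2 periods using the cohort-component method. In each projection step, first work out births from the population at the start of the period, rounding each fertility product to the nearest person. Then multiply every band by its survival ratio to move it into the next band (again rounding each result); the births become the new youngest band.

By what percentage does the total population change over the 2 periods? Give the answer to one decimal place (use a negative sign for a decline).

-18.0

After projecting period 1:
Births: 5900 × 0.409 = 2413  |  8400 × 0.543 = 4561 — total 6974
20–39: 4900 × 0.961 = 4709
40–59: 5900 × 0.95 = 5605
60+: 8400 × 0.959 + 12500 × 0.358 = 8056 + 4475 = 12531
Giving 6974 / 4709 / 5605 / 12531.
After projecting period 2:
Births: 4709 × 0.409 = 1926  |  5605 × 0.543 = 3044 — total 4970
20–39: 6974 × 0.961 = 6702
40–59: 4709 × 0.95 = 4474
60+: 5605 × 0.959 + 12531 × 0.358 = 5375 + 4486 = 9861
Giving 4970 / 6702 / 4474 / 9861.
Total: 31700 → 26007; change = -5693; percentage change = -18.0%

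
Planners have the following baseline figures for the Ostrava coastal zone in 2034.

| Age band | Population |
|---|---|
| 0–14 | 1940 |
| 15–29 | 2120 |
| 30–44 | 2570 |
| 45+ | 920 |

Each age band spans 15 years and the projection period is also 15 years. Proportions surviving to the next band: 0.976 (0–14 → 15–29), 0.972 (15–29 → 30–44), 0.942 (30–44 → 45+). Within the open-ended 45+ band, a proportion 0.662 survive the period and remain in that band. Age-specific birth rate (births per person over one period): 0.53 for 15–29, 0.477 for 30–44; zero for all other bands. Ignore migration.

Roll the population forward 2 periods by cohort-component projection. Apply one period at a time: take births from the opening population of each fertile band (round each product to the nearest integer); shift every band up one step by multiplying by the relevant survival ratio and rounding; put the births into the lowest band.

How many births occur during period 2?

1986

Period 1.
Births: 2120 × 0.53 = 1124  |  2570 × 0.477 = 1226 → 2350
15–29: 1940 × 0.976 = 1893
30–44: 2120 × 0.972 = 2061
45+: 2570 × 0.942 + 920 × 0.662 = 2421 + 609 = 3030
Population now: 0–14=2350, 15–29=1893, 30–44=2061, 45+=3030
Period 2.
Births: 1893 × 0.53 = 1003  |  2061 × 0.477 = 983 → 1986
15–29: 2350 × 0.976 = 2294
30–44: 1893 × 0.972 = 1840
45+: 2061 × 0.942 + 3030 × 0.662 = 1941 + 2006 = 3947
Population now: 0–14=1986, 15–29=2294, 30–44=1840, 45+=3947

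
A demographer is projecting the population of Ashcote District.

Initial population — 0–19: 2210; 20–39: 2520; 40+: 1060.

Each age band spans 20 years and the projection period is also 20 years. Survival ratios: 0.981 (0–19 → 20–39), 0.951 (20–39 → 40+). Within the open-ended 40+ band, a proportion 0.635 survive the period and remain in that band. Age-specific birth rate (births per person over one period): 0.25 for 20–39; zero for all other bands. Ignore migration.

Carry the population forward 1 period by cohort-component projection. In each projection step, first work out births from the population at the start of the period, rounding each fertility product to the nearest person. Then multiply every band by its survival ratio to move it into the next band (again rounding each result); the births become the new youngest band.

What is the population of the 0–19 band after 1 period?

630

Let group 1 be 0–19 through group 3 = 40+.
— Period 1 —
Births: 2520 × 0.25 = 630
Group 2: 2210 × 0.981 = 2168
Group 3: 2520 × 0.951 + 1060 × 0.635 = 2397 + 673 = 3070
Giving 630 / 2168 / 3070.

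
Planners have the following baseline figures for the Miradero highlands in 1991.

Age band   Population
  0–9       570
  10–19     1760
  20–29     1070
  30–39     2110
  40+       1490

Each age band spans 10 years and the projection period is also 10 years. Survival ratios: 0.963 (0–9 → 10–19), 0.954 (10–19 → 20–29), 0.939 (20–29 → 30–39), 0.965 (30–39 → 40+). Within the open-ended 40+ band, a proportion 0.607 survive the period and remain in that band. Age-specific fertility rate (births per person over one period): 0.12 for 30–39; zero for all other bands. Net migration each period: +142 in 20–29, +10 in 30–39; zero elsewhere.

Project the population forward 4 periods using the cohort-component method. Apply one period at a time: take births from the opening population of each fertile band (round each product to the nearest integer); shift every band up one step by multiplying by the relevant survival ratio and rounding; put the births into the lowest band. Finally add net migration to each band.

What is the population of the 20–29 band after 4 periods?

254

Numbering the bands 1..5 from youngest to oldest:
Period 1:
Births: 2110 × 0.12 = 253
Band 2: 570 × 0.963 = 549
Band 3: 1760 × 0.954 = 1679
Band 4: 1070 × 0.939 = 1005
Band 5: 2110 × 0.965 + 1490 × 0.607 = 2036 + 904 = 2940
Net migration: Band 3 + 142 → 1821; Band 4 + 10 → 1015
End of period: [253, 549, 1821, 1015, 2940]
Period 2:
Births: 1015 × 0.12 = 122
Band 2: 253 × 0.963 = 244
Band 3: 549 × 0.954 = 524
Band 4: 1821 × 0.939 = 1710
Band 5: 1015 × 0.965 + 2940 × 0.607 = 979 + 1785 = 2764
Net migration: Band 3 + 142 → 666; Band 4 + 10 → 1720
End of period: [122, 244, 666, 1720, 2764]
Period 3:
Births: 1720 × 0.12 = 206
Band 2: 122 × 0.963 = 117
Band 3: 244 × 0.954 = 233
Band 4: 666 × 0.939 = 625
Band 5: 1720 × 0.965 + 2764 × 0.607 = 1660 + 1678 = 3338
Net migration: Band 3 + 142 → 375; Band 4 + 10 → 635
End of period: [206, 117, 375, 635, 3338]
Period 4:
Births: 635 × 0.12 = 76
Band 2: 206 × 0.963 = 198
Band 3: 117 × 0.954 = 112
Band 4: 375 × 0.939 = 352
Band 5: 635 × 0.965 + 3338 × 0.607 = 613 + 2026 = 2639
Net migration: Band 3 + 142 → 254; Band 4 + 10 → 362
End of period: [76, 198, 254, 362, 2639]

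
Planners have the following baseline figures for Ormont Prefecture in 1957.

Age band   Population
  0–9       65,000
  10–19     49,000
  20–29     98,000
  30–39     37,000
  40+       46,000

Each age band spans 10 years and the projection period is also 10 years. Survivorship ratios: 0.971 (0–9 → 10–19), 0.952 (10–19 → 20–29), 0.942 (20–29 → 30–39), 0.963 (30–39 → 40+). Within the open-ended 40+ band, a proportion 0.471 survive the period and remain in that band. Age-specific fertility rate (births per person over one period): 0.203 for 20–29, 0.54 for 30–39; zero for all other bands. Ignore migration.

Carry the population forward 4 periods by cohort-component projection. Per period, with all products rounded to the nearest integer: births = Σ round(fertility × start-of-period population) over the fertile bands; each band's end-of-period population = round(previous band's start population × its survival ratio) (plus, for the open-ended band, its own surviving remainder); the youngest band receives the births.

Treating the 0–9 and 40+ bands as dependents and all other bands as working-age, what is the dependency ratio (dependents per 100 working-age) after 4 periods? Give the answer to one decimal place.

[period 1]
Births: 98000 * 0.203 = 19894 ; 37000 * 0.54 = 19980 → 39874
10–19: 65000 * 0.971 = 63115
20–29: 49000 * 0.952 = 46648
30–39: 98000 * 0.942 = 92316
40+: 37000 * 0.963 + 46000 * 0.471 = 35631 + 21666 = 57297
Giving 39874 / 63115 / 46648 / 92316 / 57297.
[period 2]
Births: 46648 * 0.203 = 9470 ; 92316 * 0.54 = 49851 → 59321
10–19: 39874 * 0.971 = 38718
20–29: 63115 * 0.952 = 60085
30–39: 46648 * 0.942 = 43942
40+: 92316 * 0.963 + 57297 * 0.471 = 88900 + 26987 = 115887
Giving 59321 / 38718 / 60085 / 43942 / 115887.
[period 3]
Births: 60085 * 0.203 = 12197 ; 43942 * 0.54 = 23729 → 35926
10–19: 59321 * 0.971 = 57601
20–29: 38718 * 0.952 = 36860
30–39: 60085 * 0.942 = 56600
40+: 43942 * 0.963 + 115887 * 0.471 = 42316 + 54583 = 96899
Giving 35926 / 57601 / 36860 / 56600 / 96899.
[period 4]
Births: 36860 * 0.203 = 7483 ; 56600 * 0.54 = 30564 → 38047
10–19: 35926 * 0.971 = 34884
20–29: 57601 * 0.952 = 54836
30–39: 36860 * 0.942 = 34722
40+: 56600 * 0.963 + 96899 * 0.471 = 54506 + 45639 = 100145
Giving 38047 / 34884 / 54836 / 34722 / 100145.
Dependents (band 0–9 + band 40+) = 38047 + 100145 = 138192; working-age = 124442; ratio = 138192/124442 × 100 = 111.0

111.0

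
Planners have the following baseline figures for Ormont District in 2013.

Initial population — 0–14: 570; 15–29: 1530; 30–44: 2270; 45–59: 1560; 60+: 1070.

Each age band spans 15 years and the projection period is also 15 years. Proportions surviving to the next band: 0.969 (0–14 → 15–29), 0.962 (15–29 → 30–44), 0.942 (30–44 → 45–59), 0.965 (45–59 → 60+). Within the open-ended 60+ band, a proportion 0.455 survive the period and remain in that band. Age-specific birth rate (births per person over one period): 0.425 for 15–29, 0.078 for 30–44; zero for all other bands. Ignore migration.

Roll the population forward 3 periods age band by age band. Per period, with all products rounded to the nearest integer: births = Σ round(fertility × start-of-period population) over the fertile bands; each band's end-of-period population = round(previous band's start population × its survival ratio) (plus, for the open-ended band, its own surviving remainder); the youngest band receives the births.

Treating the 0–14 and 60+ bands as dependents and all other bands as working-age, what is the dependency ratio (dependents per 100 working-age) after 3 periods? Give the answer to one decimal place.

After projecting period 1:
Births: 1530 * 0.425 = 650  |  2270 * 0.078 = 177 → 827
15–29: 570 * 0.969 = 552
30–44: 1530 * 0.962 = 1472
45–59: 2270 * 0.942 = 2138
60+: 1560 * 0.965 + 1070 * 0.455 = 1505 + 487 = 1992
Giving 827 / 552 / 1472 / 2138 / 1992.
After projecting period 2:
Births: 552 * 0.425 = 235  |  1472 * 0.078 = 115 → 350
15–29: 827 * 0.969 = 801
30–44: 552 * 0.962 = 531
45–59: 1472 * 0.942 = 1387
60+: 2138 * 0.965 + 1992 * 0.455 = 2063 + 906 = 2969
Giving 350 / 801 / 531 / 1387 / 2969.
After projecting period 3:
Births: 801 * 0.425 = 340  |  531 * 0.078 = 41 → 381
15–29: 350 * 0.969 = 339
30–44: 801 * 0.962 = 771
45–59: 531 * 0.942 = 500
60+: 1387 * 0.965 + 2969 * 0.455 = 1338 + 1351 = 2689
Giving 381 / 339 / 771 / 500 / 2689.
Dependents (band 0–14 + band 60+) = 381 + 2689 = 3070; working-age = 1610; ratio = 3070/1610 × 100 = 190.7

190.7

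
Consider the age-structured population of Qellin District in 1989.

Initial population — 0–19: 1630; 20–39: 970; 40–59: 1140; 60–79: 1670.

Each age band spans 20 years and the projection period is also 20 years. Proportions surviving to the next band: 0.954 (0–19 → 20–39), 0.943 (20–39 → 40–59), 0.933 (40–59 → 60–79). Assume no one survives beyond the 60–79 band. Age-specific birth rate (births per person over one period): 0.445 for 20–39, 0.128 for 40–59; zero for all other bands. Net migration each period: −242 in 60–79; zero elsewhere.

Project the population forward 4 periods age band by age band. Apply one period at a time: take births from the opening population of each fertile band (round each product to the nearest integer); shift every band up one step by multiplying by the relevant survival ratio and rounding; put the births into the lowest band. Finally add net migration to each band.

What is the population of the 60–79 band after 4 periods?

243

— Period 1 —
Births: 970 × 0.445 = 432  |  1140 × 0.128 = 146 — total 578
20–39: 1630 × 0.954 = 1555
40–59: 970 × 0.943 = 915
60–79: 1140 × 0.933 = 1064
Net migration: 60–79 − 242 → 822
Population now: 0–19=578, 20–39=1555, 40–59=915, 60–79=822
— Period 2 —
Births: 1555 × 0.445 = 692  |  915 × 0.128 = 117 — total 809
20–39: 578 × 0.954 = 551
40–59: 1555 × 0.943 = 1466
60–79: 915 × 0.933 = 854
Net migration: 60–79 − 242 → 612
Population now: 0–19=809, 20–39=551, 40–59=1466, 60–79=612
— Period 3 —
Births: 551 × 0.445 = 245  |  1466 × 0.128 = 188 — total 433
20–39: 809 × 0.954 = 772
40–59: 551 × 0.943 = 520
60–79: 1466 × 0.933 = 1368
Net migration: 60–79 − 242 → 1126
Population now: 0–19=433, 20–39=772, 40–59=520, 60–79=1126
— Period 4 —
Births: 772 × 0.445 = 344  |  520 × 0.128 = 67 — total 411
20–39: 433 × 0.954 = 413
40–59: 772 × 0.943 = 728
60–79: 520 × 0.933 = 485
Net migration: 60–79 − 242 → 243
Population now: 0–19=411, 20–39=413, 40–59=728, 60–79=243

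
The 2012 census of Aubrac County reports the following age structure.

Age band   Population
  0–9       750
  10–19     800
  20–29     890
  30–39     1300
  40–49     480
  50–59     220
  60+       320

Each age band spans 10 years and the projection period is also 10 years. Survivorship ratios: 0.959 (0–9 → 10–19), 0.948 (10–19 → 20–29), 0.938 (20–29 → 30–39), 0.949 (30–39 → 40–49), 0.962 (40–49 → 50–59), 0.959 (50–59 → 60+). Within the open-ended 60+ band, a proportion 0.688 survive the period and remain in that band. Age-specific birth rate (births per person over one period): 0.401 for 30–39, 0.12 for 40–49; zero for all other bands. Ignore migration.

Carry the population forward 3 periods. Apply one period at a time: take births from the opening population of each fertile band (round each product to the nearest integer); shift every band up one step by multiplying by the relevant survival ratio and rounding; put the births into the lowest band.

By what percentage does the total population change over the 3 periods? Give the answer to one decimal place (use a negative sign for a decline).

7.0

Numbering the groups 1..7 from youngest to oldest:
— Period 1 —
Births: 1300 × 0.401 = 521 ; 480 × 0.12 = 58 ⇒ total 579
Group 2: 750 × 0.959 = 719
Group 3: 800 × 0.948 = 758
Group 4: 890 × 0.938 = 835
Group 5: 1300 × 0.949 = 1234
Group 6: 480 × 0.962 = 462
Group 7: 220 × 0.959 + 320 × 0.688 = 211 + 220 = 431
Population now: 0–9=579, 10–19=719, 20–29=758, 30–39=835, 40–49=1234, 50–59=462, 60+=431
— Period 2 —
Births: 835 × 0.401 = 335 ; 1234 × 0.12 = 148 ⇒ total 483
Group 2: 579 × 0.959 = 555
Group 3: 719 × 0.948 = 682
Group 4: 758 × 0.938 = 711
Group 5: 835 × 0.949 = 792
Group 6: 1234 × 0.962 = 1187
Group 7: 462 × 0.959 + 431 × 0.688 = 443 + 297 = 740
Population now: 0–9=483, 10–19=555, 20–29=682, 30–39=711, 40–49=792, 50–59=1187, 60+=740
— Period 3 —
Births: 711 × 0.401 = 285 ; 792 × 0.12 = 95 ⇒ total 380
Group 2: 483 × 0.959 = 463
Group 3: 555 × 0.948 = 526
Group 4: 682 × 0.938 = 640
Group 5: 711 × 0.949 = 675
Group 6: 792 × 0.962 = 762
Group 7: 1187 × 0.959 + 740 × 0.688 = 1138 + 509 = 1647
Population now: 0–9=380, 10–19=463, 20–29=526, 30–39=640, 40–49=675, 50–59=762, 60+=1647
Total: 4760 → 5093; change = 333; percentage change = 7.0%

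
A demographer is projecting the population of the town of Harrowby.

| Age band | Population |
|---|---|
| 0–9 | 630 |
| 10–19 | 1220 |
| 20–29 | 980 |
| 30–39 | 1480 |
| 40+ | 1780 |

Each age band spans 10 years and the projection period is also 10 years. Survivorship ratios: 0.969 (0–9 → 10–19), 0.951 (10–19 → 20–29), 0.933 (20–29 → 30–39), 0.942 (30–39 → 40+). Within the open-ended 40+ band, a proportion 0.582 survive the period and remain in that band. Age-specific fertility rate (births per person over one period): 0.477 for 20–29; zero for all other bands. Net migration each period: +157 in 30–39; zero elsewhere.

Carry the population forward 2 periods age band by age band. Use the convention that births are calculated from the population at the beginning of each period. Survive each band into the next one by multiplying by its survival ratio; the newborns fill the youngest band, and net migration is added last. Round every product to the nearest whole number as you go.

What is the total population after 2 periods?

Period 1:
Births: 980 * 0.477 = 467
10–19: 630 * 0.969 = 610
20–29: 1220 * 0.951 = 1160
30–39: 980 * 0.933 = 914
40+: 1480 * 0.942 + 1780 * 0.582 = 1394 + 1036 = 2430
Net migration: 30–39 + 157 → 1071
Population now: 0–9=467, 10–19=610, 20–29=1160, 30–39=1071, 40+=2430
Period 2:
Births: 1160 * 0.477 = 553
10–19: 467 * 0.969 = 453
20–29: 610 * 0.951 = 580
30–39: 1160 * 0.933 = 1082
40+: 1071 * 0.942 + 2430 * 0.582 = 1009 + 1414 = 2423
Net migration: 30–39 + 157 → 1239
Population now: 0–9=553, 10–19=453, 20–29=580, 30–39=1239, 40+=2423
Total after period 2: 553 + 453 + 580 + 1239 + 2423 = 5248

5248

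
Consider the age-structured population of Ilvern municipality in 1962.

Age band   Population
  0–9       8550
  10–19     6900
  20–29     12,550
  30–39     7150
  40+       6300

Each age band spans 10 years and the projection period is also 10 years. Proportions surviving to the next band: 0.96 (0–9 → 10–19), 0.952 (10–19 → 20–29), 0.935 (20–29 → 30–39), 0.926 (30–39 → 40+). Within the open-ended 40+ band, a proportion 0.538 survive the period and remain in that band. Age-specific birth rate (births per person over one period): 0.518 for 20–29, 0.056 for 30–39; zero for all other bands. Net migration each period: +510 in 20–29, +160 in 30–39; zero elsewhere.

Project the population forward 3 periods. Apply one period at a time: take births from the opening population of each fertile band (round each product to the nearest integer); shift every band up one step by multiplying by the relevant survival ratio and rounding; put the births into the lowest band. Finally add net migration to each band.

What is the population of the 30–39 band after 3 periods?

(Bands numbered youngest = 1 to oldest = 5.)
[period 1]
Births: 12550 × 0.518 = 6501, 7150 × 0.056 = 400 → 6901
Band 2: 8550 × 0.96 = 8208
Band 3: 6900 × 0.952 = 6569
Band 4: 12550 × 0.935 = 11734
Band 5: 7150 × 0.926 + 6300 × 0.538 = 6621 + 3389 = 10010
Net migration: Band 3 + 510 → 7079; Band 4 + 160 → 11894
Giving 6901 / 8208 / 7079 / 11894 / 10010.
[period 2]
Births: 7079 × 0.518 = 3667, 11894 × 0.056 = 666 → 4333
Band 2: 6901 × 0.96 = 6625
Band 3: 8208 × 0.952 = 7814
Band 4: 7079 × 0.935 = 6619
Band 5: 11894 × 0.926 + 10010 × 0.538 = 11014 + 5385 = 16399
Net migration: Band 3 + 510 → 8324; Band 4 + 160 → 6779
Giving 4333 / 6625 / 8324 / 6779 / 16399.
[period 3]
Births: 8324 × 0.518 = 4312, 6779 × 0.056 = 380 → 4692
Band 2: 4333 × 0.96 = 4160
Band 3: 6625 × 0.952 = 6307
Band 4: 8324 × 0.935 = 7783
Band 5: 6779 × 0.926 + 16399 × 0.538 = 6277 + 8823 = 15100
Net migration: Band 3 + 510 → 6817; Band 4 + 160 → 7943
Giving 4692 / 4160 / 6817 / 7943 / 15100.

7943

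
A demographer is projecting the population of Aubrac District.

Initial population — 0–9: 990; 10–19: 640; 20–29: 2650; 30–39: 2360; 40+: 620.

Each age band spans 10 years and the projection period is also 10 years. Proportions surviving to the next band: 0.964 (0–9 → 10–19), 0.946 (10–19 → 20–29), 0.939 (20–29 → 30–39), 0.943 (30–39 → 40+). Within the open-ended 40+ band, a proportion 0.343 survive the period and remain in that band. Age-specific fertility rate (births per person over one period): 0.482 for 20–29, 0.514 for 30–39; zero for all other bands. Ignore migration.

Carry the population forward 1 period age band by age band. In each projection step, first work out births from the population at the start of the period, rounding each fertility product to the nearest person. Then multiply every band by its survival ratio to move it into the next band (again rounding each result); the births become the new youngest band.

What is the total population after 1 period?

Let group 1 be 0–9 through group 5 = 40+.
Period 1:
Births: 2650 × 0.482 = 1277 ; 2360 × 0.514 = 1213 ⇒ total 2490
Group 2: 990 × 0.964 = 954
Group 3: 640 × 0.946 = 605
Group 4: 2650 × 0.939 = 2488
Group 5: 2360 × 0.943 + 620 × 0.343 = 2225 + 213 = 2438
Giving 2490 / 954 / 605 / 2488 / 2438.
Total after period 1: 2490 + 954 + 605 + 2488 + 2438 = 8975

8975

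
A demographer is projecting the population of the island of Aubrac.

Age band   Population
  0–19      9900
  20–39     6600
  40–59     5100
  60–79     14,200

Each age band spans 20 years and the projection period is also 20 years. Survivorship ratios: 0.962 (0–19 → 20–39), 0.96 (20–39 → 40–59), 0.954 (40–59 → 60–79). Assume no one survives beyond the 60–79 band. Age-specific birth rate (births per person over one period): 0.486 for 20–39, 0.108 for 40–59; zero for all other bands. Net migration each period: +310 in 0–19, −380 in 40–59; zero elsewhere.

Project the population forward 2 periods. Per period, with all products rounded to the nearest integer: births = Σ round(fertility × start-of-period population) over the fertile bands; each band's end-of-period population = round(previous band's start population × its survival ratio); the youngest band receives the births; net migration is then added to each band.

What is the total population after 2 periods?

23941

— Period 1 —
Births: 6600 * 0.486 = 3208  |  5100 * 0.108 = 551 → 3759
20–39: 9900 * 0.962 = 9524
40–59: 6600 * 0.96 = 6336
60–79: 5100 * 0.954 = 4865
Net migration: 0–19 + 310 → 4069; 40–59 − 380 → 5956
End of period: [4069, 9524, 5956, 4865]
— Period 2 —
Births: 9524 * 0.486 = 4629  |  5956 * 0.108 = 643 → 5272
20–39: 4069 * 0.962 = 3914
40–59: 9524 * 0.96 = 9143
60–79: 5956 * 0.954 = 5682
Net migration: 0–19 + 310 → 5582; 40–59 − 380 → 8763
End of period: [5582, 3914, 8763, 5682]
Total after period 2: 5582 + 3914 + 8763 + 5682 = 23941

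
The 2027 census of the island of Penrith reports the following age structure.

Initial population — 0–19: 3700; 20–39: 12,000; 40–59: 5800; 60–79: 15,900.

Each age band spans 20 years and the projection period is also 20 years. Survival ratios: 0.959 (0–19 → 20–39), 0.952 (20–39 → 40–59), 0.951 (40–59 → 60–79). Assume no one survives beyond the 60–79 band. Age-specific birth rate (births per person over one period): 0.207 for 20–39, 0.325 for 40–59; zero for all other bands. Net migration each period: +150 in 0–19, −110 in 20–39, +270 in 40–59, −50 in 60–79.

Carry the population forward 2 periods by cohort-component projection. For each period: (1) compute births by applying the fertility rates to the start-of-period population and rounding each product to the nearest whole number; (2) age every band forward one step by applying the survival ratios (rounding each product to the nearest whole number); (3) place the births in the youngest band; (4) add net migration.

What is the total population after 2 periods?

23501

[period 1]
Births: 12000 × 0.207 = 2484  |  5800 × 0.325 = 1885 → 4369
20–39: 3700 × 0.959 = 3548
40–59: 12000 × 0.952 = 11424
60–79: 5800 × 0.951 = 5516
Net migration: 0–19 + 150 → 4519; 20–39 − 110 → 3438; 40–59 + 270 → 11694; 60–79 − 50 → 5466
Population now: 0–19=4519, 20–39=3438, 40–59=11694, 60–79=5466
[period 2]
Births: 3438 × 0.207 = 712  |  11694 × 0.325 = 3801 → 4513
20–39: 4519 × 0.959 = 4334
40–59: 3438 × 0.952 = 3273
60–79: 11694 × 0.951 = 11121
Net migration: 0–19 + 150 → 4663; 20–39 − 110 → 4224; 40–59 + 270 → 3543; 60–79 − 50 → 11071
Population now: 0–19=4663, 20–39=4224, 40–59=3543, 60–79=11071
Total after period 2: 4663 + 4224 + 3543 + 11071 = 23501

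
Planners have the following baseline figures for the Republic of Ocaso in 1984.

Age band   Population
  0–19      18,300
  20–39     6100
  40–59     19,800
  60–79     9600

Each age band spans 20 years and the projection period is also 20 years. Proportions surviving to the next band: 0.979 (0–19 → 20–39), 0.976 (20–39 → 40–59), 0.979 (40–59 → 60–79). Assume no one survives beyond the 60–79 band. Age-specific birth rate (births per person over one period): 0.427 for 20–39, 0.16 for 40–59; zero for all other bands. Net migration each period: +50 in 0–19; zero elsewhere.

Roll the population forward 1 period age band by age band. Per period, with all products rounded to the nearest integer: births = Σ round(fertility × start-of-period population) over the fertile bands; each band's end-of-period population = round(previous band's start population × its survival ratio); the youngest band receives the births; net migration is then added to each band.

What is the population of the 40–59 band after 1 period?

5954

Numbering the bands 1..4 from youngest to oldest:
Period 1:
Births: 6100 × 0.427 = 2605 ; 19800 × 0.16 = 3168 ⇒ total 5773
Band 2: 18300 × 0.979 = 17916
Band 3: 6100 × 0.976 = 5954
Band 4: 19800 × 0.979 = 19384
Net migration: Band 1 + 50 → 5823
Population now: 0–19=5823, 20–39=17916, 40–59=5954, 60–79=19384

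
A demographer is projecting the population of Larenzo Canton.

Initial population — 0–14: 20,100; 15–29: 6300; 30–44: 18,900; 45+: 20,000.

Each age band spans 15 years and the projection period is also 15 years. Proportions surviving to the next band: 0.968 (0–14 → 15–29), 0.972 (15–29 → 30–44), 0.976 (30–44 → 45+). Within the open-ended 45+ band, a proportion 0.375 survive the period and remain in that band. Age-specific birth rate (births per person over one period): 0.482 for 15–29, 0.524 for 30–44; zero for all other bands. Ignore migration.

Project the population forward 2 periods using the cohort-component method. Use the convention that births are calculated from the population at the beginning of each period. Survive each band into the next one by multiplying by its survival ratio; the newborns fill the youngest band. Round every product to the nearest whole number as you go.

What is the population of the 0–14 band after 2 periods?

Let group 1 be 0–14 through group 4 = 45+.
[period 1]
Births: 6300 × 0.482 = 3037  |  18900 × 0.524 = 9904 → total 12941
Group 2: 20100 × 0.968 = 19457
Group 3: 6300 × 0.972 = 6124
Group 4: 18900 × 0.976 + 20000 × 0.375 = 18446 + 7500 = 25946
Giving 12941 / 19457 / 6124 / 25946.
[period 2]
Births: 19457 × 0.482 = 9378  |  6124 × 0.524 = 3209 → total 12587
Group 2: 12941 × 0.968 = 12527
Group 3: 19457 × 0.972 = 18912
Group 4: 6124 × 0.976 + 25946 × 0.375 = 5977 + 9730 = 15707
Giving 12587 / 12527 / 18912 / 15707.

12587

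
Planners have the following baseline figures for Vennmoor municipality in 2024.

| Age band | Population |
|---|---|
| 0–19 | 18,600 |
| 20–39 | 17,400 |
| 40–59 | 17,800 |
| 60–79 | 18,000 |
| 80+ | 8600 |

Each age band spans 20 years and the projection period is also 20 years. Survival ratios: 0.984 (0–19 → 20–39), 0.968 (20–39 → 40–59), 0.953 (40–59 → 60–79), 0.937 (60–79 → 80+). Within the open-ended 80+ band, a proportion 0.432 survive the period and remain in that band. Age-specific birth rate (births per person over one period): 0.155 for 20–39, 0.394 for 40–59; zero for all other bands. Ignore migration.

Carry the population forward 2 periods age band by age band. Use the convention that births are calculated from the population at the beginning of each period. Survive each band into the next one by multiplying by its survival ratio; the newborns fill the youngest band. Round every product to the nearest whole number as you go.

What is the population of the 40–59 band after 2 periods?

17716

(Groups numbered youngest = 1 to oldest = 5.)
After projecting period 1:
Births: 17400 × 0.155 = 2697, 17800 × 0.394 = 7013 → 9710
Group 2: 18600 × 0.984 = 18302
Group 3: 17400 × 0.968 = 16843
Group 4: 17800 × 0.953 = 16963
Group 5: 18000 × 0.937 + 8600 × 0.432 = 16866 + 3715 = 20581
→ [9710, 18302, 16843, 16963, 20581]
After projecting period 2:
Births: 18302 × 0.155 = 2837, 16843 × 0.394 = 6636 → 9473
Group 2: 9710 × 0.984 = 9555
Group 3: 18302 × 0.968 = 17716
Group 4: 16843 × 0.953 = 16051
Group 5: 16963 × 0.937 + 20581 × 0.432 = 15894 + 8891 = 24785
→ [9473, 9555, 17716, 16051, 24785]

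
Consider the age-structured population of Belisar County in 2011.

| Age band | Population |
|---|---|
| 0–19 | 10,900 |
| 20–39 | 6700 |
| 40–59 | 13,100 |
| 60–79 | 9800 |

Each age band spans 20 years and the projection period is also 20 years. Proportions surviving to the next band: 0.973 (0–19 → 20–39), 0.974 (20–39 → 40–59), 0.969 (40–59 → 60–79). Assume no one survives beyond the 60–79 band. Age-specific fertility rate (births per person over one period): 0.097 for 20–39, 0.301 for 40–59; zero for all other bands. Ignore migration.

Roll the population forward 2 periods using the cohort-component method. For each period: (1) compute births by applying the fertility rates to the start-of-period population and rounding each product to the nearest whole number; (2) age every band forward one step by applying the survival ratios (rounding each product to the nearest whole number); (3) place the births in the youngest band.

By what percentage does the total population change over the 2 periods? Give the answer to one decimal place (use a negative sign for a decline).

-40.5

After projecting period 1:
Births: 6700 * 0.097 = 650  |  13100 * 0.301 = 3943 ⇒ total 4593
20–39: 10900 * 0.973 = 10606
40–59: 6700 * 0.974 = 6526
60–79: 13100 * 0.969 = 12694
→ [4593, 10606, 6526, 12694]
After projecting period 2:
Births: 10606 * 0.097 = 1029  |  6526 * 0.301 = 1964 ⇒ total 2993
20–39: 4593 * 0.973 = 4469
40–59: 10606 * 0.974 = 10330
60–79: 6526 * 0.969 = 6324
→ [2993, 4469, 10330, 6324]
Total: 40500 → 24116; change = -16384; percentage change = -40.5%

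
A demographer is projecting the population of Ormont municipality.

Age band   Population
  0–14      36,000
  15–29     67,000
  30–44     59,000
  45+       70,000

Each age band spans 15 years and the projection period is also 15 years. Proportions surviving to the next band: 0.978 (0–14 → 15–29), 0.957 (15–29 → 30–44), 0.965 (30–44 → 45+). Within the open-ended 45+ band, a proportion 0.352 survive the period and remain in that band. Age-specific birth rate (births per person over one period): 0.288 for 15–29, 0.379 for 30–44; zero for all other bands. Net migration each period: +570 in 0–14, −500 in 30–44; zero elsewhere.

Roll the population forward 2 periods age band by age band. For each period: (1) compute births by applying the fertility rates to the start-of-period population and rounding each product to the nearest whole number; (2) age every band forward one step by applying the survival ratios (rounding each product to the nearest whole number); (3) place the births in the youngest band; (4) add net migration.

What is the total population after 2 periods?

Period 1.
Births: 67000 × 0.288 = 19296, 59000 × 0.379 = 22361 ⇒ total 41657
15–29: 36000 × 0.978 = 35208
30–44: 67000 × 0.957 = 64119
45+: 59000 × 0.965 + 70000 × 0.352 = 56935 + 24640 = 81575
Net migration: 0–14 + 570 → 42227; 30–44 − 500 → 63619
Population now: 0–14=42227, 15–29=35208, 30–44=63619, 45+=81575
Period 2.
Births: 35208 × 0.288 = 10140, 63619 × 0.379 = 24112 ⇒ total 34252
15–29: 42227 × 0.978 = 41298
30–44: 35208 × 0.957 = 33694
45+: 63619 × 0.965 + 81575 × 0.352 = 61392 + 28714 = 90106
Net migration: 0–14 + 570 → 34822; 30–44 − 500 → 33194
Population now: 0–14=34822, 15–29=41298, 30–44=33194, 45+=90106
Total after period 2: 34822 + 41298 + 33194 + 90106 = 199420

199420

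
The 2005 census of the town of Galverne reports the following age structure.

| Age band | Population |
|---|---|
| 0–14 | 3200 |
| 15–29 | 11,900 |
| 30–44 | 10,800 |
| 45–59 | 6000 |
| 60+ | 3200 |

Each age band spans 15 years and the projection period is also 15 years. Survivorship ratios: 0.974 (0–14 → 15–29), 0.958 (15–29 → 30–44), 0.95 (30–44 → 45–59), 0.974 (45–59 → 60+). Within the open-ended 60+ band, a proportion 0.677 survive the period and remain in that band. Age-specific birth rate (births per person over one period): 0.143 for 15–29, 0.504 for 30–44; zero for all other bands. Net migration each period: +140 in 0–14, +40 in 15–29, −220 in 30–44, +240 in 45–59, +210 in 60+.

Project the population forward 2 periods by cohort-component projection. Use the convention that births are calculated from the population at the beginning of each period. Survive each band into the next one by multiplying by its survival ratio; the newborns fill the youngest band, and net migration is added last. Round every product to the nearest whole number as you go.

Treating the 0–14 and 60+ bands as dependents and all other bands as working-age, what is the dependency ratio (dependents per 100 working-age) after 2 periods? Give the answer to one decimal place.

106.9

— Period 1 —
Births: 11900 * 0.143 = 1702  |  10800 * 0.504 = 5443 → total 7145
15–29: 3200 * 0.974 = 3117
30–44: 11900 * 0.958 = 11400
45–59: 10800 * 0.95 = 10260
60+: 6000 * 0.974 + 3200 * 0.677 = 5844 + 2166 = 8010
Net migration: 0–14 + 140 → 7285; 15–29 + 40 → 3157; 30–44 − 220 → 11180; 45–59 + 240 → 10500; 60+ + 210 → 8220
→ [7285, 3157, 11180, 10500, 8220]
— Period 2 —
Births: 3157 * 0.143 = 451  |  11180 * 0.504 = 5635 → total 6086
15–29: 7285 * 0.974 = 7096
30–44: 3157 * 0.958 = 3024
45–59: 11180 * 0.95 = 10621
60+: 10500 * 0.974 + 8220 * 0.677 = 10227 + 5565 = 15792
Net migration: 0–14 + 140 → 6226; 15–29 + 40 → 7136; 30–44 − 220 → 2804; 45–59 + 240 → 10861; 60+ + 210 → 16002
→ [6226, 7136, 2804, 10861, 16002]
Dependents (band 0–14 + band 60+) = 6226 + 16002 = 22228; working-age = 20801; ratio = 22228/20801 × 100 = 106.9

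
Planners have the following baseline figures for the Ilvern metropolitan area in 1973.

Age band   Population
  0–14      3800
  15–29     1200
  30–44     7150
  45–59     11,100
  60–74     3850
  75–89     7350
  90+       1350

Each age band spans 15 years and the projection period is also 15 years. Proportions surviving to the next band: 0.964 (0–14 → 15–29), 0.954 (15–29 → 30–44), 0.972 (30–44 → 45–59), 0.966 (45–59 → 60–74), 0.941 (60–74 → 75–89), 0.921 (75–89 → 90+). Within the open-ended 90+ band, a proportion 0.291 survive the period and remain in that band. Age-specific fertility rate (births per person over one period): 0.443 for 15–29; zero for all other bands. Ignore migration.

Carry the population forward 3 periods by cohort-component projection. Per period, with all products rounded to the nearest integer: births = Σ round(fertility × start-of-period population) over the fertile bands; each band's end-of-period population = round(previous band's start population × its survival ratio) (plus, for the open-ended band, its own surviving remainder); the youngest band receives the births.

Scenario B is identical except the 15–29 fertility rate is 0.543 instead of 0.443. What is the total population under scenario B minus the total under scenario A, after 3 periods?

[period 1]
Births: 1200 × 0.443 = 532
15–29: 3800 × 0.964 = 3663
30–44: 1200 × 0.954 = 1145
45–59: 7150 × 0.972 = 6950
60–74: 11100 × 0.966 = 10723
75–89: 3850 × 0.941 = 3623
90+: 7350 × 0.921 + 1350 × 0.291 = 6769 + 393 = 7162
→ [532, 3663, 1145, 6950, 10723, 3623, 7162]
[period 2]
Births: 3663 × 0.443 = 1623
15–29: 532 × 0.964 = 513
30–44: 3663 × 0.954 = 3495
45–59: 1145 × 0.972 = 1113
60–74: 6950 × 0.966 = 6714
75–89: 10723 × 0.941 = 10090
90+: 3623 × 0.921 + 7162 × 0.291 = 3337 + 2084 = 5421
→ [1623, 513, 3495, 1113, 6714, 10090, 5421]
[period 3]
Births: 513 × 0.443 = 227
15–29: 1623 × 0.964 = 1565
30–44: 513 × 0.954 = 489
45–59: 3495 × 0.972 = 3397
60–74: 1113 × 0.966 = 1075
75–89: 6714 × 0.941 = 6318
90+: 10090 × 0.921 + 5421 × 0.291 = 9293 + 1578 = 10871
→ [227, 1565, 489, 3397, 1075, 6318, 10871]
Scenario A total after 3 periods: 23942
Scenario B projection —
[period 1]
Births: 1200 × 0.543 = 652
15–29: 3800 × 0.964 = 3663
30–44: 1200 × 0.954 = 1145
45–59: 7150 × 0.972 = 6950
60–74: 11100 × 0.966 = 10723
75–89: 3850 × 0.941 = 3623
90+: 7350 × 0.921 + 1350 × 0.291 = 6769 + 393 = 7162
→ [652, 3663, 1145, 6950, 10723, 3623, 7162]
[period 2]
Births: 3663 × 0.543 = 1989
15–29: 652 × 0.964 = 629
30–44: 3663 × 0.954 = 3495
45–59: 1145 × 0.972 = 1113
60–74: 6950 × 0.966 = 6714
75–89: 10723 × 0.941 = 10090
90+: 3623 × 0.921 + 7162 × 0.291 = 3337 + 2084 = 5421
→ [1989, 629, 3495, 1113, 6714, 10090, 5421]
[period 3]
Births: 629 × 0.543 = 342
15–29: 1989 × 0.964 = 1917
30–44: 629 × 0.954 = 600
45–59: 3495 × 0.972 = 3397
60–74: 1113 × 0.966 = 1075
75–89: 6714 × 0.941 = 6318
90+: 10090 × 0.921 + 5421 × 0.291 = 9293 + 1578 = 10871
→ [342, 1917, 600, 3397, 1075, 6318, 10871]
Scenario B total after 3 periods: 24520
Difference B − A = 24520 − 23942 = 578

578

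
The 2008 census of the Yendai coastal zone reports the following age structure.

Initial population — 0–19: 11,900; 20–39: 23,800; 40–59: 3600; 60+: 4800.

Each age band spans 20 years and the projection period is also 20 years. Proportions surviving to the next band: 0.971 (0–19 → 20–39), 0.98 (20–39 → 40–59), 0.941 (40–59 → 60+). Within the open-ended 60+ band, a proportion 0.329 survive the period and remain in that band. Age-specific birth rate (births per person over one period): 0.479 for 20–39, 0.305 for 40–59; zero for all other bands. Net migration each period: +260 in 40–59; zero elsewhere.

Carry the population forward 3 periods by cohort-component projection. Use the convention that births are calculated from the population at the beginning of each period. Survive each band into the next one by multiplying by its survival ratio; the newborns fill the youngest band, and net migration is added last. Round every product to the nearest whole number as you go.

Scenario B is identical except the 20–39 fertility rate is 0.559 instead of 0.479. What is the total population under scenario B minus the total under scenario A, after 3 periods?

4712

— Period 1 —
Births: 23800 * 0.479 = 11400  |  3600 * 0.305 = 1098 ⇒ total 12498
20–39: 11900 * 0.971 = 11555
40–59: 23800 * 0.98 = 23324
60+: 3600 * 0.941 + 4800 * 0.329 = 3388 + 1579 = 4967
Net migration: 40–59 + 260 → 23584
Population now: 0–19=12498, 20–39=11555, 40–59=23584, 60+=4967
— Period 2 —
Births: 11555 * 0.479 = 5535  |  23584 * 0.305 = 7193 ⇒ total 12728
20–39: 12498 * 0.971 = 12136
40–59: 11555 * 0.98 = 11324
60+: 23584 * 0.941 + 4967 * 0.329 = 22193 + 1634 = 23827
Net migration: 40–59 + 260 → 11584
Population now: 0–19=12728, 20–39=12136, 40–59=11584, 60+=23827
— Period 3 —
Births: 12136 * 0.479 = 5813  |  11584 * 0.305 = 3533 ⇒ total 9346
20–39: 12728 * 0.971 = 12359
40–59: 12136 * 0.98 = 11893
60+: 11584 * 0.941 + 23827 * 0.329 = 10901 + 7839 = 18740
Net migration: 40–59 + 260 → 12153
Population now: 0–19=9346, 20–39=12359, 40–59=12153, 60+=18740
Scenario A total after 3 periods: 52598
Scenario B projection —
— Period 1 —
Births: 23800 * 0.559 = 13304  |  3600 * 0.305 = 1098 ⇒ total 14402
20–39: 11900 * 0.971 = 11555
40–59: 23800 * 0.98 = 23324
60+: 3600 * 0.941 + 4800 * 0.329 = 3388 + 1579 = 4967
Net migration: 40–59 + 260 → 23584
Population now: 0–19=14402, 20–39=11555, 40–59=23584, 60+=4967
— Period 2 —
Births: 11555 * 0.559 = 6459  |  23584 * 0.305 = 7193 ⇒ total 13652
20–39: 14402 * 0.971 = 13984
40–59: 11555 * 0.98 = 11324
60+: 23584 * 0.941 + 4967 * 0.329 = 22193 + 1634 = 23827
Net migration: 40–59 + 260 → 11584
Population now: 0–19=13652, 20–39=13984, 40–59=11584, 60+=23827
— Period 3 —
Births: 13984 * 0.559 = 7817  |  11584 * 0.305 = 3533 ⇒ total 11350
20–39: 13652 * 0.971 = 13256
40–59: 13984 * 0.98 = 13704
60+: 11584 * 0.941 + 23827 * 0.329 = 10901 + 7839 = 18740
Net migration: 40–59 + 260 → 13964
Population now: 0–19=11350, 20–39=13256, 40–59=13964, 60+=18740
Scenario B total after 3 periods: 57310
Difference B − A = 57310 − 52598 = 4712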